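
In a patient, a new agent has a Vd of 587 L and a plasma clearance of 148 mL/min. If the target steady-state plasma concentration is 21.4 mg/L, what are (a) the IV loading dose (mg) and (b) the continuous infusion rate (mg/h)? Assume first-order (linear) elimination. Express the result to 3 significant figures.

(a) 12600 mg; (b) 190 mg/h

LD = Vd · C_target = 587.0 × 21.4 = 12560 mg
CL = 148 mL/min × 60/1000 = 8.880 L/h
Maintenance: replace elimination → rate = CL × Css = 8.880 × 21.4 = 190.0 mg/h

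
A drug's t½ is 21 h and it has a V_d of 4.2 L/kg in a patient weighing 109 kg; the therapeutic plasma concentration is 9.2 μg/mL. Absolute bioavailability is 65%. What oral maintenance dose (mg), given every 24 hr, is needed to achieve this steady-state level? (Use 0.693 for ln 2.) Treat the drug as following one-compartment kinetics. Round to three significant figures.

5130 mg

Vd = 4.2 L/kg × 109 kg = 457.8 L
CL = 0.693 × Vd / t½ = 0.693 × 457.8 / 21 = 15.11 L/h
D = CL × Css × τ / F = 15.11 × 9.2 × 24 / 0.65 = 5133 mg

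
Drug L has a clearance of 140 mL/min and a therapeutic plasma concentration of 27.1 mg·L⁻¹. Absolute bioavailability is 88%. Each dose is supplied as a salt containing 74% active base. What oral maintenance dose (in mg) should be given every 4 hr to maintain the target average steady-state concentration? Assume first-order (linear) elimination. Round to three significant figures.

1400 mg

Convert clearance: 140 mL/min × 60 min/h ÷ 1000 mL/L = 8.400 L/h
D = CL × Css × τ / F / S = 8.400 × 27.1 × 4 / 0.88 / 0.74 = 1398 mg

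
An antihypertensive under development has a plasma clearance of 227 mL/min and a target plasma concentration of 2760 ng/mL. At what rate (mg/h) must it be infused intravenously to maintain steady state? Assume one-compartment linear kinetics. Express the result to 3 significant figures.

37.6 mg/h

CL = 227 mL/min × 60/1000 = 13.62 L/h
C = 2760 ng/mL = 2.760 mg/L
At steady state, infusion rate equals elimination rate: rate in = CL × Css.
Infusion rate = CL · Css = 13.62 L/h × 2.76 mg/L = 37.59 mg/h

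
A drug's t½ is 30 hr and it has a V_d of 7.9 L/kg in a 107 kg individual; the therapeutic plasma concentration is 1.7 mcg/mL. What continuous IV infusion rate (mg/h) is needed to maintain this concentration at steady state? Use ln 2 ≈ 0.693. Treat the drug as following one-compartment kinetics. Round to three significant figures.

Vd(total) = 107 kg × 7.9 L/kg = 845.3 L
CL = ln 2 · Vd / t½ = 0.693 × 845.3 / 30 = 19.53 L/h
Infusion rate = CL × Css = 19.53 × 1.7 = 33.20 mg/h

33.2 mg/h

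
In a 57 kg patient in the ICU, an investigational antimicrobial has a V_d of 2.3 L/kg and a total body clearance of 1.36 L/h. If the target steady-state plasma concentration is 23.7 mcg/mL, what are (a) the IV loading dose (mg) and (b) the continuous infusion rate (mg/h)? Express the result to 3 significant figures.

(a) 3110 mg; (b) 32.2 mg/h

Vd = 2.3 L/kg × 57 kg = 131.1 L
Loading dose = Vd × C = 131.1 × 23.7 = 3107 mg
Maintenance infusion rate = CL × Css = 1.360 × 23.7 = 32.23 mg/h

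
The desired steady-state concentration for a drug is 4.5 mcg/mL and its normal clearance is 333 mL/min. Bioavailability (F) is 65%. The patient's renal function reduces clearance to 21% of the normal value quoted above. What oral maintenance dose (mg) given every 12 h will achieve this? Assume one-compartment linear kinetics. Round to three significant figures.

349 mg

CL = 333 mL/min × 60/1000 = 19.98 L/h
Patient clearance = 0.21 × 19.98 = 4.196 L/h
D = CL × Css × τ / F = 4.196 × 4.5 × 12 / 0.65 = 348.6 mg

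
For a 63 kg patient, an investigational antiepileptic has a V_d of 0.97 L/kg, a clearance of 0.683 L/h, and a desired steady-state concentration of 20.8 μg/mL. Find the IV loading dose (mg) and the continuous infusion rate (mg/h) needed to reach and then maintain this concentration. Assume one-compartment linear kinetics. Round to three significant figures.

Vd(total) = 63 kg × 0.97 L/kg = 61.11 L
Loading: fill Vd to C_target → 61.11 L × 20.8 mg/L = 1271 mg
Maintenance infusion rate = CL × Css = 0.6830 × 20.8 = 14.21 mg/h

(a) 1270 mg; (b) 14.2 mg/h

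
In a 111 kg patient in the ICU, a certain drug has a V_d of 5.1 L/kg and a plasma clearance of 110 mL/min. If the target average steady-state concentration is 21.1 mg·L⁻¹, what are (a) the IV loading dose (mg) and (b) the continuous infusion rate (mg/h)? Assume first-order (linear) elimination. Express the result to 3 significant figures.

(a) 11900 mg; (b) 139 mg/h

Total Vd = 5.1 × 111 = 566.1 L
LD = Vd · C_target = 566.1 × 21.1 = 11940 mg
Convert clearance: 110 mL/min × 60 min/h ÷ 1000 mL/L = 6.600 L/h
Maintenance infusion rate = CL × Css = 6.600 × 21.1 = 139.3 mg/h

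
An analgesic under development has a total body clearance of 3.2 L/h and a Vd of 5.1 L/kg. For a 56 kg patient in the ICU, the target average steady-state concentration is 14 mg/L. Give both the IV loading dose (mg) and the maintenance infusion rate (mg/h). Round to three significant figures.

(a) 4000 mg; (b) 44.8 mg/h

Vd = 5.1 L/kg × 56 kg = 285.6 L
Loading dose = Vd × C = 285.6 × 14 = 3998 mg
Infusion rate = 3.200 L/h × 14 mg/L = 44.80 mg/h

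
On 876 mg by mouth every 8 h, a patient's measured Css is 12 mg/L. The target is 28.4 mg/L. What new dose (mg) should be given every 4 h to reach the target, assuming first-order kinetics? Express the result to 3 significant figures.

For first-order elimination, Css ∝ F·D/(CL·τ); F and CL are unchanged, so Css ∝ D/τ.
D₂ = D₁ × (Css,target / Css,current) × (τ₂/τ₁) = 876 × (28.4/12) × (4/8) = 1037 mg

1040 mg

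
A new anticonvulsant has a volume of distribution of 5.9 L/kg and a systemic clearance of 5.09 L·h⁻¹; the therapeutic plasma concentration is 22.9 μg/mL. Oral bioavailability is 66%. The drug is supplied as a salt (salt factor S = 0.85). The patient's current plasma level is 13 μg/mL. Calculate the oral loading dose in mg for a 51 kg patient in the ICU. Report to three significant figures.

Vd(total) = 51 kg × 5.9 L/kg = 300.9 L
Concentration deficit ΔC = 22.9 − 13 = 9.900 mg/L
LD = Vd × ΔC / F / S = 300.9 × 9.900 / 0.66 / 0.85 = 5310 mg

5310 mg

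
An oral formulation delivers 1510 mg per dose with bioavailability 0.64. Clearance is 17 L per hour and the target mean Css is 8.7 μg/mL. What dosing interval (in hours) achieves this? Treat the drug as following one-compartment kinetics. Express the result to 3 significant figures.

6.53 h

F·D/τ = CL·Css → τ = F·D / (CL·Css).
τ = 0.64 × 1510 / (17 × 8.7) = 6.534 h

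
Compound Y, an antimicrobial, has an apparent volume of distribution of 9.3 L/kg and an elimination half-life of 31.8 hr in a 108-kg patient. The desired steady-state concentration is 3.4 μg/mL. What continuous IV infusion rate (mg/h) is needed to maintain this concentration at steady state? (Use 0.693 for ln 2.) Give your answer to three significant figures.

Vd(total) = 108 kg × 9.3 L/kg = 1004 L
CL = ln 2 · Vd / t½ = 0.693 × 1004 / 31.8 = 21.88 L/h
Infusion rate = CL × Css = 21.88 × 3.4 = 74.39 mg/h

74.4 mg/h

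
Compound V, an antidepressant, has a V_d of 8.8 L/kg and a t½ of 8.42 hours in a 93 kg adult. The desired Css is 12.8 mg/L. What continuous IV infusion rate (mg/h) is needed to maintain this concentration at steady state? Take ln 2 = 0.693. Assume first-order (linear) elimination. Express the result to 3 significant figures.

Vd(total) = 93 kg × 8.8 L/kg = 818.4 L
k = 0.693/8.42 = 0.08230 h⁻¹, so CL = k·Vd = 0.08230 × 818.4 = 67.35 L/h
Infusion rate = CL × Css = 67.35 × 12.8 = 862.1 mg/h

862 mg/h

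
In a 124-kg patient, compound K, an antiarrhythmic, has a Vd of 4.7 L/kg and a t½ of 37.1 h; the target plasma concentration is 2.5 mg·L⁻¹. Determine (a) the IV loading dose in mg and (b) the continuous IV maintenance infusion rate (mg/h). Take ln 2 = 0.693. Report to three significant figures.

(a) 1460 mg; (b) 27.2 mg/h

Vd(total) = 124 kg × 4.7 L/kg = 582.8 L
LD = Vd × C = 582.8 × 2.5 = 1457 mg
CL = 0.693 × Vd / t½ = 0.693 × 582.8 / 37.1 = 10.89 L/h
Infusion rate = CL × Css = 10.89 × 2.5 = 27.23 mg/h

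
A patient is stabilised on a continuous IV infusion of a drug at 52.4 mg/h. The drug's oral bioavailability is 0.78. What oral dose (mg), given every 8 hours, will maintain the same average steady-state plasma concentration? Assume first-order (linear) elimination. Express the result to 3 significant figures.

537 mg

To maintain the same Css, the systemic dosing rate must be unchanged: F·D/τ = infusion rate.
D = rate × τ / F = 52.4 × 8 / 0.78 = 537.4 mg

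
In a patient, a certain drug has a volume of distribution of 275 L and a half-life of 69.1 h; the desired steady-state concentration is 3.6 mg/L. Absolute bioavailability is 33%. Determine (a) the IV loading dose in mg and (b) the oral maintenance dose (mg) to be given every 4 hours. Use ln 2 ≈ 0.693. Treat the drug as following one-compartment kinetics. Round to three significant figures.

(a) 990 mg; (b) 120 mg

LD = Vd × C = 275.0 × 3.6 = 990.0 mg
CL = 0.693 × Vd / t½ = 0.693 × 275.0 / 69.1 = 2.758 L/h
D = CL × Css × τ / F = 2.758 × 3.6 × 4 / 0.33 = 120.3 mg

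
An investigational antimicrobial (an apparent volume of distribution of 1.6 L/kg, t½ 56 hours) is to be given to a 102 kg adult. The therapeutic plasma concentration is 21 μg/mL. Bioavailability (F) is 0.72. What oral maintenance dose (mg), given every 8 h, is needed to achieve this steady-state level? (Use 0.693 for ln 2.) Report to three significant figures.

Vd = 1.6 L/kg × 102 kg = 163.2 L
k = 0.693/56 = 0.01238 h⁻¹, so CL = k·Vd = 0.01238 × 163.2 = 2.020 L/h
D = CL × Css × τ / F = 2.020 × 21 × 8 / 0.72 = 471.3 mg

471 mg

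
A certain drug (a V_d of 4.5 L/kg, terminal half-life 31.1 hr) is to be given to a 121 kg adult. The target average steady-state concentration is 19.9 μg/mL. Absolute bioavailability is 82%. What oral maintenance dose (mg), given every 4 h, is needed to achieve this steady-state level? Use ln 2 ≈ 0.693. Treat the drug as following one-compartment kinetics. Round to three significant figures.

1180 mg

Vd(total) = 121 kg × 4.5 L/kg = 544.5 L
CL = 0.693 × Vd / t½ = 0.693 × 544.5 / 31.1 = 12.13 L/h
D = CL × Css × τ / F = 12.13 × 19.9 × 4 / 0.82 = 1177 mg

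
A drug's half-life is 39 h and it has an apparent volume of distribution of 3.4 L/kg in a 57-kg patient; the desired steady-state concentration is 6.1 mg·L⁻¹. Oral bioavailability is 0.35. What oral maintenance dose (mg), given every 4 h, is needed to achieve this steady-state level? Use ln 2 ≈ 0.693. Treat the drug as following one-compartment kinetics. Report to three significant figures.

Vd = 3.4 L/kg × 57 kg = 193.8 L
k = 0.693/39 = 0.01777 h⁻¹, so CL = k·Vd = 0.01777 × 193.8 = 3.444 L/h
D = CL × Css × τ / F = 3.444 × 6.1 × 4 / 0.35 = 240.1 mg

240 mg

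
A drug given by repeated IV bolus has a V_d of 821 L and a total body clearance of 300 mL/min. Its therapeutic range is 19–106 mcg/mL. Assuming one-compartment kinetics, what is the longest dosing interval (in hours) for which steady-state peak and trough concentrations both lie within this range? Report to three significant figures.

78.4 h

CL = 300 mL/min = 300 × 0.06 = 18.00 L/h
k = CL / Vd = 18.00 / 821.0 = 0.02192 h⁻¹
Between IV bolus doses, concentration decays as C = C₀·e^(−kτ), so C_peak/C_trough = e^(kτ).
τ_max = ln(C_peak/C_trough) / k = ln(106/19) / 0.02192 = 1.719 / 0.02192 = 78.42 h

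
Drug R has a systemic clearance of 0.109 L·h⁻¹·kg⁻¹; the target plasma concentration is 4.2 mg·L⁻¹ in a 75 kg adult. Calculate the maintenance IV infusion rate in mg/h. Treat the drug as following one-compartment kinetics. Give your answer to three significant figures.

34.3 mg/h

CL = 0.109 L·h⁻¹·kg⁻¹ × 75 kg = 8.175 L/h
Infusion rate = CL · Css = 8.175 L/h × 4.2 mg/L = 34.34 mg/h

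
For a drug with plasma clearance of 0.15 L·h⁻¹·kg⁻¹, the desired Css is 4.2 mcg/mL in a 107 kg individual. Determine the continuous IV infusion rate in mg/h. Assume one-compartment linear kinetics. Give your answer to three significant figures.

67.4 mg/h

CL = 0.15 L·h⁻¹·kg⁻¹ × 107 kg = 16.05 L/h
At steady state, infusion rate equals elimination rate: rate in = CL × Css.
Rate = CL × Css = 16.05 × 4.2 = 67.41 mg/h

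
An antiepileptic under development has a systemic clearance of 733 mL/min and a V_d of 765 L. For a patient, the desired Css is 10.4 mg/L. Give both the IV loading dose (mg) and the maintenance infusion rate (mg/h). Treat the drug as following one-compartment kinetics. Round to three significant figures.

(a) 7960 mg; (b) 457 mg/h

Loading: fill Vd to C_target → 765.0 L × 10.4 mg/L = 7956 mg
Convert clearance: 733 mL/min × 60 min/h ÷ 1000 mL/L = 43.98 L/h
Infusion rate = 43.98 L/h × 10.4 mg/L = 457.4 mg/h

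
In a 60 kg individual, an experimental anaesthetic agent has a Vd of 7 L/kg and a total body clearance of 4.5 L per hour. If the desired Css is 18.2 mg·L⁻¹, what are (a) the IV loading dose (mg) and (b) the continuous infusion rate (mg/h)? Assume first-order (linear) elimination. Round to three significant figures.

Vd = 7 L/kg × 60 kg = 420.0 L
Loading: fill Vd to C_target → 420.0 L × 18.2 mg/L = 7644 mg
Maintenance infusion rate = CL × Css = 4.500 × 18.2 = 81.90 mg/h

(a) 7640 mg; (b) 81.9 mg/h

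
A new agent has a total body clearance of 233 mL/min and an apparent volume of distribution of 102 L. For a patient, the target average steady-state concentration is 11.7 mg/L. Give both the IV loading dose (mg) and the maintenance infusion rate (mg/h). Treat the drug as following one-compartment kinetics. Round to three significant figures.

Loading dose = Vd × C = 102.0 × 11.7 = 1193 mg
CL = 233 mL/min = 233 × 0.06 = 13.98 L/h
Maintenance infusion rate = CL × Css = 13.98 × 11.7 = 163.6 mg/h

(a) 1190 mg; (b) 164 mg/h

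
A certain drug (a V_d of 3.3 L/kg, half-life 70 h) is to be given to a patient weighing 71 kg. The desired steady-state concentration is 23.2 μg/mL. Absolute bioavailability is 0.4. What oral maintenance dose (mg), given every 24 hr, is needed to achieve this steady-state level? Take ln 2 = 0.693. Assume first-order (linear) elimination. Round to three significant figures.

3230 mg

Vd = 3.3 L/kg × 71 kg = 234.3 L
CL = ln 2 · Vd / t½ = 0.693 × 234.3 / 70 = 2.320 L/h
D = CL × Css × τ / F = 2.320 × 23.2 × 24 / 0.4 = 3229 mg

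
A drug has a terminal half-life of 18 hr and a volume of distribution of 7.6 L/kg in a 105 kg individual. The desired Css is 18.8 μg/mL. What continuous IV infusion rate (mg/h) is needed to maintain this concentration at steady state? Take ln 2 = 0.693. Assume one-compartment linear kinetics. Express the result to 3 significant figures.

578 mg/h

Total Vd = 7.6 × 105 = 798.0 L
CL = 0.693 × Vd / t½ = 0.693 × 798.0 / 18 = 30.72 L/h
Infusion rate = CL × Css = 30.72 × 18.8 = 577.5 mg/h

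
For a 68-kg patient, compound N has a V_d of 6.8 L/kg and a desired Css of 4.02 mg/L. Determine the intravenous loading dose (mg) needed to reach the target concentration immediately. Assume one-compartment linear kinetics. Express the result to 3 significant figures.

Vd = 6.8 L/kg × 68 kg = 462.4 L
The loading dose fills Vd to the target concentration.
LD = Vd × C = 462.4 × 4.020 = 1859 mg

1860 mg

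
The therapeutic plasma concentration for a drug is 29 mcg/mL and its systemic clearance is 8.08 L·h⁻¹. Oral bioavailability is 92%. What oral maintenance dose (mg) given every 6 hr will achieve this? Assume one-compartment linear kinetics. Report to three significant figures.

1530 mg

D = CL × Css × τ / F = 8.080 × 29 × 6 / 0.92 = 1528 mg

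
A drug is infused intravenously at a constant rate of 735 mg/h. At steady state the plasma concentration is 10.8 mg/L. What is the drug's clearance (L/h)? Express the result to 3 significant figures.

At steady state, infusion rate = CL × Css, so CL = rate / Css.
CL = 735 / 10.8 = 68.06 L/h

68.1 L/h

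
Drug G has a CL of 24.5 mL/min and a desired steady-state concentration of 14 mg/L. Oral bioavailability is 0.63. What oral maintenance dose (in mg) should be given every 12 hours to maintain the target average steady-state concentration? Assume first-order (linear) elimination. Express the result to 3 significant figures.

392 mg

CL = 24.5 mL/min = 24.5 × 0.06 = 1.470 L/h
At steady state, dose per interval replaces the amount cleared in that interval: F·D/τ = CL·Css.
D = CL × Css × τ / F = 1.470 × 14 × 12 / 0.63 = 392.0 mg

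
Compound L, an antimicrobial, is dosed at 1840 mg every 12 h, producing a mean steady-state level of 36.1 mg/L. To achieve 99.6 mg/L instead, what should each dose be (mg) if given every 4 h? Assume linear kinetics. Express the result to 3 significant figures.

For first-order elimination, Css ∝ F·D/(CL·τ); F and CL are unchanged, so Css ∝ D/τ.
D₂ = D₁ × (Css,target / Css,current) × (τ₂/τ₁) = 1840 × (99.6/36.1) × (4/12) = 1692 mg

1690 mg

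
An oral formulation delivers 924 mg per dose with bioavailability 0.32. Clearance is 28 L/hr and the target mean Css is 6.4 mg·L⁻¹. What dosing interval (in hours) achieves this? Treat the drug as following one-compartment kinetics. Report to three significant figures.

1.65 h

F·D/τ = CL·Css → τ = F·D / (CL·Css).
τ = 0.32 × 924 / (28 × 6.4) = 1.650 h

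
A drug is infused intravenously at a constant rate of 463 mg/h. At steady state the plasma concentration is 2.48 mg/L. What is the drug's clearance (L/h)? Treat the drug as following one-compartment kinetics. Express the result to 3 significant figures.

187 L/h

At steady state, infusion rate = CL × Css, so CL = rate / Css.
CL = 463 / 2.48 = 186.7 L/h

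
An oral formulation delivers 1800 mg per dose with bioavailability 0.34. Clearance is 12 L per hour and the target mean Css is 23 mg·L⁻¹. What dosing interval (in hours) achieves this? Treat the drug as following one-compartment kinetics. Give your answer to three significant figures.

2.22 h

F·D/τ = CL·Css → τ = F·D / (CL·Css).
τ = 0.34 × 1800 / (12 × 23) = 2.217 h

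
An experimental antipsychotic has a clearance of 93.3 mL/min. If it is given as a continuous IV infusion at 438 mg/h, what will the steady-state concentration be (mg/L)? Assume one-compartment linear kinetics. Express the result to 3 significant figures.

CL = 93.3 mL/min = 93.3 × 0.06 = 5.598 L/h
Css = rate / CL = 438 / 5.598 = 78.24 mg/L

78.2 mg/L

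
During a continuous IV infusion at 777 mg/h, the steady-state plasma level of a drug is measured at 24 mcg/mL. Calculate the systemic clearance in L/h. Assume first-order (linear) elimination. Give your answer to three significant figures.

32.4 L/h

At steady state, infusion rate = CL × Css, so CL = rate / Css.
CL = 777 / 24 = 32.38 L/h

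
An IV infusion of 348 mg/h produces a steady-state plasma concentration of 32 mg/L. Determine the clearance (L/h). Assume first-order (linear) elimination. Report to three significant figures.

At steady state, infusion rate = CL × Css, so CL = rate / Css.
CL = 348 / 32 = 10.88 L/h

10.9 L/h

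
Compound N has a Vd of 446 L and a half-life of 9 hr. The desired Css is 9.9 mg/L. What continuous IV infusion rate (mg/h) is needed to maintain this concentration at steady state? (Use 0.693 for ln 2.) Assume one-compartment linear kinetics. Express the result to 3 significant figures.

k = 0.693/9 = 0.07700 h⁻¹, so CL = k·Vd = 0.07700 × 446.0 = 34.34 L/h
Infusion rate = CL × Css = 34.34 × 9.9 = 340.0 mg/h

340 mg/h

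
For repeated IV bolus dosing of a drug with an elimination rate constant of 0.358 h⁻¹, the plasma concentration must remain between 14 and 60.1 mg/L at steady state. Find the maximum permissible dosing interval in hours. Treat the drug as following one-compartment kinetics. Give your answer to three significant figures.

Between IV bolus doses, concentration decays as C = C₀·e^(−kτ), so C_peak/C_trough = e^(kτ).
τ_max = ln(C_peak/C_trough) / k = ln(60.1/14) / 0.3580 = 1.457 / 0.3580 = 4.070 h

4.07 h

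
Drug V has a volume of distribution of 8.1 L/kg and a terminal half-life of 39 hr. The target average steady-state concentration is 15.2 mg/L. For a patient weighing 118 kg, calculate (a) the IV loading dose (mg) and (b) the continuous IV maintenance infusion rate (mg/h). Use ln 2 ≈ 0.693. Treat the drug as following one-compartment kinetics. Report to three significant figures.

Vd(total) = 118 kg × 8.1 L/kg = 955.8 L
LD = Vd × C = 955.8 × 15.2 = 14530 mg
CL = 0.693 × Vd / t½ = 0.693 × 955.8 / 39 = 16.98 L/h
Infusion rate = CL × Css = 16.98 × 15.2 = 258.1 mg/h

(a) 14500 mg; (b) 258 mg/h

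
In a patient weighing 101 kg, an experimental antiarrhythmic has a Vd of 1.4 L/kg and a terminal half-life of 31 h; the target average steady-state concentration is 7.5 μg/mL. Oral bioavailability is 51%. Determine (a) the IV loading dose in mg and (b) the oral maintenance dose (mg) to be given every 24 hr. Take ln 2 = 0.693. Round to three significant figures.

(a) 1060 mg; (b) 1120 mg

Vd = 1.4 L/kg × 101 kg = 141.4 L
LD = Vd × C = 141.4 × 7.5 = 1061 mg
CL = 0.693 × Vd / t½ = 0.693 × 141.4 / 31 = 3.161 L/h
D = CL × Css × τ / F = 3.161 × 7.5 × 24 / 0.51 = 1116 mg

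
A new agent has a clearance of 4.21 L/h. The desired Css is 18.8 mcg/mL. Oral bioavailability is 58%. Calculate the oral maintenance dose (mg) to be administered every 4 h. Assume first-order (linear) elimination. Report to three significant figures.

D = CL × Css × τ / F = 4.210 × 18.8 × 4 / 0.58 = 545.8 mg

546 mg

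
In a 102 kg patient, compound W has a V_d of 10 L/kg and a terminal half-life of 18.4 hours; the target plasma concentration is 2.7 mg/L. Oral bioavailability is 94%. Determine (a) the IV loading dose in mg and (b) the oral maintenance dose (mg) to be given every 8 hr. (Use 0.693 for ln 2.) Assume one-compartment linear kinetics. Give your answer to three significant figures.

(a) 2750 mg; (b) 883 mg

Vd = 10 L/kg × 102 kg = 1020 L
LD = Vd × C = 1020 × 2.7 = 2754 mg
CL = 0.693 × Vd / t½ = 0.693 × 1020 / 18.4 = 38.42 L/h
D = CL × Css × τ / F = 38.42 × 2.7 × 8 / 0.94 = 882.8 mg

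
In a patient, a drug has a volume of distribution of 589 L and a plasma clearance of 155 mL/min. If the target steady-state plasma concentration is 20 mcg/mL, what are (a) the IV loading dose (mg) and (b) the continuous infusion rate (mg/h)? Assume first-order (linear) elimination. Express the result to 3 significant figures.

Loading dose = Vd × C = 589.0 × 20 = 11780 mg
CL = 155 mL/min × 60/1000 = 9.300 L/h
Maintenance: replace elimination → rate = CL × Css = 9.300 × 20 = 186.0 mg/h

(a) 11800 mg; (b) 186 mg/h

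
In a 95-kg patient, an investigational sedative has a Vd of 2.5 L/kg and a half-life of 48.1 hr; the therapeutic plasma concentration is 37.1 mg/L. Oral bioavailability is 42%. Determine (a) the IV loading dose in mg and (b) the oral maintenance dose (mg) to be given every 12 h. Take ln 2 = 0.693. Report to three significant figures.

Vd = 2.5 L/kg × 95 kg = 237.5 L
LD = Vd × C = 237.5 × 37.1 = 8811 mg
CL = 0.693 × Vd / t½ = 0.693 × 237.5 / 48.1 = 3.422 L/h
D = CL × Css × τ / F = 3.422 × 37.1 × 12 / 0.42 = 3627 mg

(a) 8810 mg; (b) 3630 mg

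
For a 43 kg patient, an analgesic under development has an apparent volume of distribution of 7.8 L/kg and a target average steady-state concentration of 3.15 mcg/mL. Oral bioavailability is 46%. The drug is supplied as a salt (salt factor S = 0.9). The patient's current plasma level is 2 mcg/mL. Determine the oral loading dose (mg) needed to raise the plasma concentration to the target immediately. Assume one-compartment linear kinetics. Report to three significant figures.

Vd = 7.8 L/kg × 43 kg = 335.4 L
Concentration deficit ΔC = 3.15 − 2 = 1.150 mg/L
LD = Vd × ΔC / F / S = 335.4 × 1.150 / 0.46 / 0.9 = 931.7 mg

932 mg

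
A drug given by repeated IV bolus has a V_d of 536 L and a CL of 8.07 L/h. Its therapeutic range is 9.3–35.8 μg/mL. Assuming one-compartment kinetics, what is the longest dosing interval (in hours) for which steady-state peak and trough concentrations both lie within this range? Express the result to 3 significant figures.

89.5 h

k = CL / Vd = 8.070 / 536.0 = 0.01506 h⁻¹
Between IV bolus doses, concentration decays as C = C₀·e^(−kτ), so C_peak/C_trough = e^(kτ).
τ_max = ln(C_peak/C_trough) / k = ln(35.8/9.3) / 0.01506 = 1.348 / 0.01506 = 89.51 h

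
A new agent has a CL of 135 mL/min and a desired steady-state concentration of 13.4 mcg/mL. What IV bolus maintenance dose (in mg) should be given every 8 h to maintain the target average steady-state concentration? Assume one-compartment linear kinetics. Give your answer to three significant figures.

CL = 135 mL/min × 60/1000 = 8.100 L/h
D = CL × Css × τ = 8.100 × 13.4 × 8 = 868.3 mg

868 mg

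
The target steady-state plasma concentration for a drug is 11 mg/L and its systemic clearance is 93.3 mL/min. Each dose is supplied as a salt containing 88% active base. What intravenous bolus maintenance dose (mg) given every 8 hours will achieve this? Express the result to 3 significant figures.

560 mg

CL = 93.3 mL/min × 60/1000 = 5.598 L/h
D = CL × Css × τ / S = 5.598 × 11 × 8 / 0.88 = 559.8 mg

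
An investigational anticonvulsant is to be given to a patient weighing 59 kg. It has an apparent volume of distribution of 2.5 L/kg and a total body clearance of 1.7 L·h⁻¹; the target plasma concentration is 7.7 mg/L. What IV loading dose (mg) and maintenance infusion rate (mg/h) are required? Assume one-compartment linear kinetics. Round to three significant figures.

(a) 1140 mg; (b) 13.1 mg/h

Vd = 2.5 L/kg × 59 kg = 147.5 L
Loading dose = Vd × C = 147.5 × 7.7 = 1136 mg
Maintenance: replace elimination → rate = CL × Css = 1.700 × 7.7 = 13.09 mg/h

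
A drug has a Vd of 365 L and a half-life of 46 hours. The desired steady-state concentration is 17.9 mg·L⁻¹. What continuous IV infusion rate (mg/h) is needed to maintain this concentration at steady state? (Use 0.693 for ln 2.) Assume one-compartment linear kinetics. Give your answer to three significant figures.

98.4 mg/h

CL = ln 2 · Vd / t½ = 0.693 × 365.0 / 46 = 5.499 L/h
Infusion rate = CL × Css = 5.499 × 17.9 = 98.43 mg/h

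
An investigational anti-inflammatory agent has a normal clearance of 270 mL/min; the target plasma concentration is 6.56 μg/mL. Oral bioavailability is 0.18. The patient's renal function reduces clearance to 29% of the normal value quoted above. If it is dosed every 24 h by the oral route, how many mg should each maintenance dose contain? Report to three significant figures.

4110 mg

Convert clearance: 270 mL/min × 60 min/h ÷ 1000 mL/L = 16.20 L/h
Patient clearance = 0.29 × 16.20 = 4.698 L/h
D = CL × Css × τ / F = 4.698 × 6.56 × 24 / 0.18 = 4109 mg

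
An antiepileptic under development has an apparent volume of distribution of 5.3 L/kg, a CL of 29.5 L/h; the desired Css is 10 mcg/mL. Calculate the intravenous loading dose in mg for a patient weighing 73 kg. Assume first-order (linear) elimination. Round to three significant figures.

3870 mg

Total Vd = 5.3 × 73 = 386.9 L
LD = Vd × C = 386.9 × 10.00 = 3869 mg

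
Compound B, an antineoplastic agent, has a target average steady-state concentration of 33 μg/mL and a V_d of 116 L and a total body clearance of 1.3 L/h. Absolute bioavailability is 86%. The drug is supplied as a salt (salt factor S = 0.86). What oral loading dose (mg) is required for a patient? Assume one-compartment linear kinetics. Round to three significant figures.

The loading dose fills Vd to the target concentration; clearance is irrelevant here.
LD = Vd × C / F / S = 116.0 × 33.00 / 0.86 / 0.86 = 5176 mg

5180 mg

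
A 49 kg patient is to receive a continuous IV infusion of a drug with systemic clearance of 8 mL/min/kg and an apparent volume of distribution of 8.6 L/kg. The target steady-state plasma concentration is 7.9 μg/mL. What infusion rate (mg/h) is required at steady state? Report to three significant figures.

186 mg/h

CL = 8 mL/min/kg × 49 kg = 392.0 mL/min = 392.0 × 60/1000 = 23.52 L/h
At steady state, infusion rate equals elimination rate: rate in = CL × Css.
Infusion rate = CL · Css = 23.52 L/h × 7.9 mg/L = 185.8 mg/h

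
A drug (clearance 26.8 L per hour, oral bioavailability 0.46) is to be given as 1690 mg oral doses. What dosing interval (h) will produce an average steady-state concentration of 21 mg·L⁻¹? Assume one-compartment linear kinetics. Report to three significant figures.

1.38 h

F·D/τ = CL·Css → τ = F·D / (CL·Css).
τ = 0.46 × 1690 / (26.8 × 21) = 1.381 h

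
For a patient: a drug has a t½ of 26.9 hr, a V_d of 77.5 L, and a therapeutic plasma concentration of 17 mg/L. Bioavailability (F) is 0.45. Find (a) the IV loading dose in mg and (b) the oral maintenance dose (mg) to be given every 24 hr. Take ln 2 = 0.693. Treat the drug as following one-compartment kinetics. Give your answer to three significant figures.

(a) 1320 mg; (b) 1810 mg

LD = Vd × C = 77.50 × 17 = 1318 mg
CL = 0.693 × Vd / t½ = 0.693 × 77.50 / 26.9 = 1.997 L/h
D = CL × Css × τ / F = 1.997 × 17 × 24 / 0.45 = 1811 mg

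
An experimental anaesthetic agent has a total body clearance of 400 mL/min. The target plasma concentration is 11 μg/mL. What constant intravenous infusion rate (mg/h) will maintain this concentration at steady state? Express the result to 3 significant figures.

264 mg/h

Convert clearance: 400 mL/min × 60 min/h ÷ 1000 mL/L = 24.00 L/h
At steady state, infusion rate equals elimination rate: rate in = CL × Css.
Infusion rate = CL · Css = 24.00 L/h × 11 mg/L = 264.0 mg/h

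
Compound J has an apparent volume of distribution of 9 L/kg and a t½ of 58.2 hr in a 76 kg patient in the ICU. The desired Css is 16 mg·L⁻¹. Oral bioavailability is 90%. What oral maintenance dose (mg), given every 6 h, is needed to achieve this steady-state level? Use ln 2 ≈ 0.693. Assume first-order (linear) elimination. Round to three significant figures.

Vd(total) = 76 kg × 9 L/kg = 684.0 L
k = 0.693/58.2 = 0.01191 h⁻¹, so CL = k·Vd = 0.01191 × 684.0 = 8.146 L/h
D = CL × Css × τ / F = 8.146 × 16 × 6 / 0.9 = 868.9 mg

869 mg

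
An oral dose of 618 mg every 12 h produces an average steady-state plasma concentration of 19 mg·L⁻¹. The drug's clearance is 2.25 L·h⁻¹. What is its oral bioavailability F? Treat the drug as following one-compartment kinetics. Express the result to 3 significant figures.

0.830

F·D/τ = CL·Css at steady state → F = CL·Css·τ / D.
F = 2.25 × 19 × 12 / 618 = 0.830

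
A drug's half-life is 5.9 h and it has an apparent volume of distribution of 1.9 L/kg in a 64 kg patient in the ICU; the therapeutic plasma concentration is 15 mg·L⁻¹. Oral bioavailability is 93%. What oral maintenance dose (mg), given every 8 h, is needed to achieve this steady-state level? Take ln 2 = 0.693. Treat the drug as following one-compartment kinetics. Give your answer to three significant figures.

1840 mg

Total Vd = 1.9 × 64 = 121.6 L
CL = 0.693 × Vd / t½ = 0.693 × 121.6 / 5.9 = 14.28 L/h
D = CL × Css × τ / F = 14.28 × 15 × 8 / 0.93 = 1843 mg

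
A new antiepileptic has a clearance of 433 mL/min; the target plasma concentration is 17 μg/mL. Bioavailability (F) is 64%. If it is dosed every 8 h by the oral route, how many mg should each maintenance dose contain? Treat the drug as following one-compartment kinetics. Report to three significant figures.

CL = 433 mL/min = 433 × 0.06 = 25.98 L/h
D = CL × Css × τ / F = 25.98 × 17 × 8 / 0.64 = 5521 mg

5520 mg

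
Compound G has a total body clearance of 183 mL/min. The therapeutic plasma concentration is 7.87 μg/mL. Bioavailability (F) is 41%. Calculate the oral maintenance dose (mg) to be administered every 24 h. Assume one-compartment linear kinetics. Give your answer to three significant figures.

5060 mg

CL = 183 mL/min × 60/1000 = 10.98 L/h
D = CL × Css × τ / F = 10.98 × 7.87 × 24 / 0.41 = 5058 mg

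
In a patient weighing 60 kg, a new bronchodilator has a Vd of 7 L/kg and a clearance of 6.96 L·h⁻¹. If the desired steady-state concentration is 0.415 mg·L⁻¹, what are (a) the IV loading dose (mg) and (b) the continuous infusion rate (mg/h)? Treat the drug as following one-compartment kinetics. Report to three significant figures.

(a) 174 mg; (b) 2.89 mg/h

Total Vd = 7 × 60 = 420.0 L
Loading dose = Vd × C = 420.0 × 0.415 = 174.3 mg
Infusion rate = 6.960 L/h × 0.415 mg/L = 2.888 mg/h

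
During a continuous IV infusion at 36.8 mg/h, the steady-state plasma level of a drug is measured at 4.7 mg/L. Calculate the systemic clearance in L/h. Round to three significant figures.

At steady state, infusion rate = CL × Css, so CL = rate / Css.
CL = 36.8 / 4.7 = 7.830 L/h

7.83 L/h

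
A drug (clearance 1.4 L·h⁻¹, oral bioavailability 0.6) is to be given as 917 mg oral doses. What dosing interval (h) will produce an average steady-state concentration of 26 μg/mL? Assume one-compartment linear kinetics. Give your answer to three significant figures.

15.1 h

F·D/τ = CL·Css → τ = F·D / (CL·Css).
τ = 0.6 × 917 / (1.4 × 26) = 15.12 h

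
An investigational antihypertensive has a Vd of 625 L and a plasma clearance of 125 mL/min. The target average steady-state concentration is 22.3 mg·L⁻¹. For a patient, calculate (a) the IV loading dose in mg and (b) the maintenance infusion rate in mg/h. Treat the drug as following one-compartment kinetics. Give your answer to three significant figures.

(a) 13900 mg; (b) 167 mg/h

Loading: fill Vd to C_target → 625.0 L × 22.3 mg/L = 13940 mg
CL = 125 mL/min = 125 × 0.06 = 7.500 L/h
Maintenance infusion rate = CL × Css = 7.500 × 22.3 = 167.3 mg/h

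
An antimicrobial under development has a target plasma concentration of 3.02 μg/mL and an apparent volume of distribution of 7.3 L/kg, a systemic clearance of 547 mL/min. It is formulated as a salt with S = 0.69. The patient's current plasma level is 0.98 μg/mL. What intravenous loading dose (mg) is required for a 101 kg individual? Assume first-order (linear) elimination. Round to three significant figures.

Vd(total) = 101 kg × 7.3 L/kg = 737.3 L
Concentration deficit ΔC = 3.02 − 0.98 = 2.040 mg/L
LD = Vd × ΔC / S = 737.3 × 2.040 / 0.69 = 2180 mg

2180 mg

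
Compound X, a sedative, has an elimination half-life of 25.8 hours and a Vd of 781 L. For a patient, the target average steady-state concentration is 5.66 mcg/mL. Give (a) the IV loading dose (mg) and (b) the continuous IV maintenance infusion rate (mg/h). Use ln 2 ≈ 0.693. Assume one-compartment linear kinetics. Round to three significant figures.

(a) 4420 mg; (b) 119 mg/h

LD = Vd × C = 781.0 × 5.66 = 4420 mg
CL = 0.693 × Vd / t½ = 0.693 × 781.0 / 25.8 = 20.98 L/h
Infusion rate = CL × Css = 20.98 × 5.66 = 118.7 mg/h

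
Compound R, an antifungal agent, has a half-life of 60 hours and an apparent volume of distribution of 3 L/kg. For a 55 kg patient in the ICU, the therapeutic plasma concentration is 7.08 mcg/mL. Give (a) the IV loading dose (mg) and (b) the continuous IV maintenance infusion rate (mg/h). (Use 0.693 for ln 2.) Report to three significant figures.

Total Vd = 3 × 55 = 165.0 L
LD = Vd × C = 165.0 × 7.08 = 1168 mg
CL = 0.693 × Vd / t½ = 0.693 × 165.0 / 60 = 1.906 L/h
Infusion rate = CL × Css = 1.906 × 7.08 = 13.49 mg/h

(a) 1170 mg; (b) 13.5 mg/h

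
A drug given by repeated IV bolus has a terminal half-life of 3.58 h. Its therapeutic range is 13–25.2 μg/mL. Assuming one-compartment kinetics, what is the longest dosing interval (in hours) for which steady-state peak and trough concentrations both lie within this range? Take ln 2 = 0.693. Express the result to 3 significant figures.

3.42 h

k = 0.693 / t½ = 0.693 / 3.58 = 0.1936 h⁻¹
Between IV bolus doses, concentration decays as C = C₀·e^(−kτ), so C_peak/C_trough = e^(kτ).
τ_max = ln(C_peak/C_trough) / k = ln(25.2/13) / 0.1936 = 0.6619 / 0.1936 = 3.419 h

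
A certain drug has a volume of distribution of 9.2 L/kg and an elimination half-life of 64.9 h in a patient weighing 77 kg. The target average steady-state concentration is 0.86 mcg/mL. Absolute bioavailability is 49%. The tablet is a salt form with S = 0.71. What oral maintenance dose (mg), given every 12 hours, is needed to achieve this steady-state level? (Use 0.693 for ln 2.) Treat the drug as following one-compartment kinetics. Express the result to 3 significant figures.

Vd(total) = 77 kg × 9.2 L/kg = 708.4 L
k = 0.693/64.9 = 0.01068 h⁻¹, so CL = k·Vd = 0.01068 × 708.4 = 7.566 L/h
D = CL × Css × τ / F / S = 7.566 × 0.86 × 12 / 0.49 / 0.71 = 224.4 mg

224 mg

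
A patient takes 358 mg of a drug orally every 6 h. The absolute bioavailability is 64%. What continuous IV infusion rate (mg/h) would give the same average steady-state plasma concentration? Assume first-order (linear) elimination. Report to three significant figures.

38.2 mg/h

Equivalent systemic input: infusion rate = F·D/τ.
Rate = 0.64 × 358 / 6 = 38.19 mg/h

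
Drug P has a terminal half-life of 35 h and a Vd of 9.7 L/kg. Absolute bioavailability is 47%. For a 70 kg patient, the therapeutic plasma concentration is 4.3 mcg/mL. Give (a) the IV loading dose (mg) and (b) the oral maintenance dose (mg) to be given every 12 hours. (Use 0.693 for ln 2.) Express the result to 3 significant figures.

(a) 2920 mg; (b) 1480 mg

Total Vd = 9.7 × 70 = 679.0 L
LD = Vd × C = 679.0 × 4.3 = 2920 mg
CL = 0.693 × Vd / t½ = 0.693 × 679.0 / 35 = 13.44 L/h
D = CL × Css × τ / F = 13.44 × 4.3 × 12 / 0.47 = 1476 mg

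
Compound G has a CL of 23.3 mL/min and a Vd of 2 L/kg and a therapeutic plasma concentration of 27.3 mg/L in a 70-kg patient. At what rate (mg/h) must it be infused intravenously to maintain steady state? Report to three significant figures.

CL = 23.3 mL/min × 60/1000 = 1.398 L/h
Maintenance depends on clearance, not Vd — rate in must match rate out.
R₀ = 1.398 × 27.3 = 38.17 mg/h

38.2 mg/h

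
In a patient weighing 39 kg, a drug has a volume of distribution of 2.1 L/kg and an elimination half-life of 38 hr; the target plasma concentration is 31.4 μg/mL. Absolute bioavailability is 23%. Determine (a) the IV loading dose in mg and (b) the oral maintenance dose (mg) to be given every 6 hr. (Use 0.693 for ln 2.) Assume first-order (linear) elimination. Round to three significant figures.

Total Vd = 2.1 × 39 = 81.90 L
LD = Vd × C = 81.90 × 31.4 = 2572 mg
CL = 0.693 × Vd / t½ = 0.693 × 81.90 / 38 = 1.494 L/h
D = CL × Css × τ / F = 1.494 × 31.4 × 6 / 0.23 = 1224 mg

(a) 2570 mg; (b) 1220 mg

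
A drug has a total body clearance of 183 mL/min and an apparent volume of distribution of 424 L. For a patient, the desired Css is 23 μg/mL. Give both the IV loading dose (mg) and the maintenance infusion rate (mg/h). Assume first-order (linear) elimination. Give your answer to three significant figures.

LD = Vd · C_target = 424.0 × 23 = 9752 mg
Convert clearance: 183 mL/min × 60 min/h ÷ 1000 mL/L = 10.98 L/h
Maintenance infusion rate = CL × Css = 10.98 × 23 = 252.5 mg/h

(a) 9750 mg; (b) 253 mg/h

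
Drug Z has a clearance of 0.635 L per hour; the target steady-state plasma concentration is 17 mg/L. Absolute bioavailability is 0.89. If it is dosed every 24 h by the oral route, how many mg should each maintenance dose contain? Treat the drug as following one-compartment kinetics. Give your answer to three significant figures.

At steady state, dose per interval replaces the amount cleared in that interval: F·D/τ = CL·Css.
D = CL × Css × τ / F = 0.6350 × 17 × 24 / 0.89 = 291.1 mg

291 mg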